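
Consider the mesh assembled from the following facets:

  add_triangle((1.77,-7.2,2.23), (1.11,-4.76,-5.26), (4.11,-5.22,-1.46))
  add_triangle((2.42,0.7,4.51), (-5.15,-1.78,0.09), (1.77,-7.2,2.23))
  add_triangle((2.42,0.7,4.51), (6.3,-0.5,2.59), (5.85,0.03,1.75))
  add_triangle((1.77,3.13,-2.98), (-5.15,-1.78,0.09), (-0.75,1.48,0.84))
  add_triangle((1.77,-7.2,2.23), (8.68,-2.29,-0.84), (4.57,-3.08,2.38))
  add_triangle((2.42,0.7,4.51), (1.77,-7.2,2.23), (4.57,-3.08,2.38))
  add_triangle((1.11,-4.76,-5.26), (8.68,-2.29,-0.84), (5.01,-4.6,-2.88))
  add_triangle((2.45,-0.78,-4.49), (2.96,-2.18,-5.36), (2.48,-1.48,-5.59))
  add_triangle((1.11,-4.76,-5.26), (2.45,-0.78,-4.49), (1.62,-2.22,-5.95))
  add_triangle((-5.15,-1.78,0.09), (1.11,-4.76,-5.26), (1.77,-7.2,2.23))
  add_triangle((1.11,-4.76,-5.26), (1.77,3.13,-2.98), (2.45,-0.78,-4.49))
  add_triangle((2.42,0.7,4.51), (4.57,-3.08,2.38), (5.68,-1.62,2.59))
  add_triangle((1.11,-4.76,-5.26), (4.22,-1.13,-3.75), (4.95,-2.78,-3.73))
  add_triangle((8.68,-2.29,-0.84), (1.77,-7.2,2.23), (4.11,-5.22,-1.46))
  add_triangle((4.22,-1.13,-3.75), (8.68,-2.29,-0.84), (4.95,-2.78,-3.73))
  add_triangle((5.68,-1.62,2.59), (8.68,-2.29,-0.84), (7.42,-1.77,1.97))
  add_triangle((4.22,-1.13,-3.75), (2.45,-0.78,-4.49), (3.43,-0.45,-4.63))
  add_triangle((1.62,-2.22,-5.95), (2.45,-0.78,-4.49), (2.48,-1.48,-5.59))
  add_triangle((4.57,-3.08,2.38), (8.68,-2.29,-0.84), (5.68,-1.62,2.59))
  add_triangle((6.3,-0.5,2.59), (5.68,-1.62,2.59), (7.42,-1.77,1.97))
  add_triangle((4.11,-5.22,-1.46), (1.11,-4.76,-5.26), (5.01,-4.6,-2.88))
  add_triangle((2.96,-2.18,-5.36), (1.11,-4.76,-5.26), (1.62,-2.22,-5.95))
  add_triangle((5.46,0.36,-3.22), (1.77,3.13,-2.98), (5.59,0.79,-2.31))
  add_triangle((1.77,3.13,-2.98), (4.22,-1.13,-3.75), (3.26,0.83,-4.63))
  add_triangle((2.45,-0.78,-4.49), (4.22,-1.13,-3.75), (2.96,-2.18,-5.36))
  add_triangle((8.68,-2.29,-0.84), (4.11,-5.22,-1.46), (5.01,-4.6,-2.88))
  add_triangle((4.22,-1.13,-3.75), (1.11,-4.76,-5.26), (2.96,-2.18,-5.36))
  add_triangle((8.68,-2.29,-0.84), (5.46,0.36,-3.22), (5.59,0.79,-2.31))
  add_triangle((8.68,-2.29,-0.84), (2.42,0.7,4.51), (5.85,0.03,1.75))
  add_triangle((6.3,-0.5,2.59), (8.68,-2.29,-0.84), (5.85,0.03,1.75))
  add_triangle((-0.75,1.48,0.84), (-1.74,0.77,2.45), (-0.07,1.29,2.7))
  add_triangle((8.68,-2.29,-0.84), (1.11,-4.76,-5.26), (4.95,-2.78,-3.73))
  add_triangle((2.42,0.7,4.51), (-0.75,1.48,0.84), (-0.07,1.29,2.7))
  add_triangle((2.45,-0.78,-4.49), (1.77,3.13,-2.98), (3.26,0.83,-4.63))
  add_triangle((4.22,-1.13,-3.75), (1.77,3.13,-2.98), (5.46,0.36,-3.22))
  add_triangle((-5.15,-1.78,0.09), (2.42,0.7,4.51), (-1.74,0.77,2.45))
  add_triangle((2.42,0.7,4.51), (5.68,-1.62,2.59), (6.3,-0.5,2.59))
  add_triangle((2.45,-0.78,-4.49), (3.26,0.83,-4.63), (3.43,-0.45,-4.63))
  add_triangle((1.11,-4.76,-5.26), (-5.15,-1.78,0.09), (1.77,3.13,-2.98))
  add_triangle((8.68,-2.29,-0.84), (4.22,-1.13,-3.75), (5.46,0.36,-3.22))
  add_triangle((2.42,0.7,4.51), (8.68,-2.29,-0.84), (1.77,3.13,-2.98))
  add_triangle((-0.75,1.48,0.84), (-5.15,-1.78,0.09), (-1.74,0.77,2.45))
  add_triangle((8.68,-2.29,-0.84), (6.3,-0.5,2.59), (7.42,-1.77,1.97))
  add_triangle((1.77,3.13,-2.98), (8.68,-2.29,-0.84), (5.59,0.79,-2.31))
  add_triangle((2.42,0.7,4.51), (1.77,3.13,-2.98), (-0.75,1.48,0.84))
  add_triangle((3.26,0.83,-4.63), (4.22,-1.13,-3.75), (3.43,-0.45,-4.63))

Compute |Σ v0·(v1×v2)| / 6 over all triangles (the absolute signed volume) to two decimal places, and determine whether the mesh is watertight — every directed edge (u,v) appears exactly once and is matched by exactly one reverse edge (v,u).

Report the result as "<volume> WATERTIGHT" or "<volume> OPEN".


Per-triangle v0·(v1×v2)/6:
  t1: +23.0655
  t2: +30.2588
  t3: +2.4379
  t4: +6.1898
  t5: +20.9789
  t6: +17.1913
  t7: +8.9575
  t8: +0.5463
  t9: -3.1193
  t10: +45.1207
  t11: +4.3904
  t12: +6.1189
  t13: +6.4709
  t14: +24.7137
  t15: +7.0476
  t16: +1.3244
  t17: +0.9000
  t18: +0.1132
  t19: +8.0173
  t20: +1.6425
  t21: +8.4014
  t22: +4.2205
  t23: +3.4481
  t24: +2.7076
  t25: +2.0189
  t26: +9.2924
  t27: +4.3977
  t28: +4.2110
  t29: -6.3138
  t30: +3.3891
  t31: +0.9450
  t32: +10.0215
  t33: +0.7547
  t34: +1.8265
  t35: +5.9397
  t36: +5.6419
  t37: +4.5541
  t38: +0.9106
  t39: +24.3475
  t40: +8.7688
  t41: +30.1255
  t42: +2.6387
  t43: +3.6508
  t44: +0.0030
  t45: +6.6602
  t46: +1.3238
Σ = +356.2515 → |volume| = 356.25

Directed edges: 138 total; 6 unmatched, e.g. (2.96,-2.18,-5.36)→(2.48,-1.48,-5.59) → open.

356.25 OPEN


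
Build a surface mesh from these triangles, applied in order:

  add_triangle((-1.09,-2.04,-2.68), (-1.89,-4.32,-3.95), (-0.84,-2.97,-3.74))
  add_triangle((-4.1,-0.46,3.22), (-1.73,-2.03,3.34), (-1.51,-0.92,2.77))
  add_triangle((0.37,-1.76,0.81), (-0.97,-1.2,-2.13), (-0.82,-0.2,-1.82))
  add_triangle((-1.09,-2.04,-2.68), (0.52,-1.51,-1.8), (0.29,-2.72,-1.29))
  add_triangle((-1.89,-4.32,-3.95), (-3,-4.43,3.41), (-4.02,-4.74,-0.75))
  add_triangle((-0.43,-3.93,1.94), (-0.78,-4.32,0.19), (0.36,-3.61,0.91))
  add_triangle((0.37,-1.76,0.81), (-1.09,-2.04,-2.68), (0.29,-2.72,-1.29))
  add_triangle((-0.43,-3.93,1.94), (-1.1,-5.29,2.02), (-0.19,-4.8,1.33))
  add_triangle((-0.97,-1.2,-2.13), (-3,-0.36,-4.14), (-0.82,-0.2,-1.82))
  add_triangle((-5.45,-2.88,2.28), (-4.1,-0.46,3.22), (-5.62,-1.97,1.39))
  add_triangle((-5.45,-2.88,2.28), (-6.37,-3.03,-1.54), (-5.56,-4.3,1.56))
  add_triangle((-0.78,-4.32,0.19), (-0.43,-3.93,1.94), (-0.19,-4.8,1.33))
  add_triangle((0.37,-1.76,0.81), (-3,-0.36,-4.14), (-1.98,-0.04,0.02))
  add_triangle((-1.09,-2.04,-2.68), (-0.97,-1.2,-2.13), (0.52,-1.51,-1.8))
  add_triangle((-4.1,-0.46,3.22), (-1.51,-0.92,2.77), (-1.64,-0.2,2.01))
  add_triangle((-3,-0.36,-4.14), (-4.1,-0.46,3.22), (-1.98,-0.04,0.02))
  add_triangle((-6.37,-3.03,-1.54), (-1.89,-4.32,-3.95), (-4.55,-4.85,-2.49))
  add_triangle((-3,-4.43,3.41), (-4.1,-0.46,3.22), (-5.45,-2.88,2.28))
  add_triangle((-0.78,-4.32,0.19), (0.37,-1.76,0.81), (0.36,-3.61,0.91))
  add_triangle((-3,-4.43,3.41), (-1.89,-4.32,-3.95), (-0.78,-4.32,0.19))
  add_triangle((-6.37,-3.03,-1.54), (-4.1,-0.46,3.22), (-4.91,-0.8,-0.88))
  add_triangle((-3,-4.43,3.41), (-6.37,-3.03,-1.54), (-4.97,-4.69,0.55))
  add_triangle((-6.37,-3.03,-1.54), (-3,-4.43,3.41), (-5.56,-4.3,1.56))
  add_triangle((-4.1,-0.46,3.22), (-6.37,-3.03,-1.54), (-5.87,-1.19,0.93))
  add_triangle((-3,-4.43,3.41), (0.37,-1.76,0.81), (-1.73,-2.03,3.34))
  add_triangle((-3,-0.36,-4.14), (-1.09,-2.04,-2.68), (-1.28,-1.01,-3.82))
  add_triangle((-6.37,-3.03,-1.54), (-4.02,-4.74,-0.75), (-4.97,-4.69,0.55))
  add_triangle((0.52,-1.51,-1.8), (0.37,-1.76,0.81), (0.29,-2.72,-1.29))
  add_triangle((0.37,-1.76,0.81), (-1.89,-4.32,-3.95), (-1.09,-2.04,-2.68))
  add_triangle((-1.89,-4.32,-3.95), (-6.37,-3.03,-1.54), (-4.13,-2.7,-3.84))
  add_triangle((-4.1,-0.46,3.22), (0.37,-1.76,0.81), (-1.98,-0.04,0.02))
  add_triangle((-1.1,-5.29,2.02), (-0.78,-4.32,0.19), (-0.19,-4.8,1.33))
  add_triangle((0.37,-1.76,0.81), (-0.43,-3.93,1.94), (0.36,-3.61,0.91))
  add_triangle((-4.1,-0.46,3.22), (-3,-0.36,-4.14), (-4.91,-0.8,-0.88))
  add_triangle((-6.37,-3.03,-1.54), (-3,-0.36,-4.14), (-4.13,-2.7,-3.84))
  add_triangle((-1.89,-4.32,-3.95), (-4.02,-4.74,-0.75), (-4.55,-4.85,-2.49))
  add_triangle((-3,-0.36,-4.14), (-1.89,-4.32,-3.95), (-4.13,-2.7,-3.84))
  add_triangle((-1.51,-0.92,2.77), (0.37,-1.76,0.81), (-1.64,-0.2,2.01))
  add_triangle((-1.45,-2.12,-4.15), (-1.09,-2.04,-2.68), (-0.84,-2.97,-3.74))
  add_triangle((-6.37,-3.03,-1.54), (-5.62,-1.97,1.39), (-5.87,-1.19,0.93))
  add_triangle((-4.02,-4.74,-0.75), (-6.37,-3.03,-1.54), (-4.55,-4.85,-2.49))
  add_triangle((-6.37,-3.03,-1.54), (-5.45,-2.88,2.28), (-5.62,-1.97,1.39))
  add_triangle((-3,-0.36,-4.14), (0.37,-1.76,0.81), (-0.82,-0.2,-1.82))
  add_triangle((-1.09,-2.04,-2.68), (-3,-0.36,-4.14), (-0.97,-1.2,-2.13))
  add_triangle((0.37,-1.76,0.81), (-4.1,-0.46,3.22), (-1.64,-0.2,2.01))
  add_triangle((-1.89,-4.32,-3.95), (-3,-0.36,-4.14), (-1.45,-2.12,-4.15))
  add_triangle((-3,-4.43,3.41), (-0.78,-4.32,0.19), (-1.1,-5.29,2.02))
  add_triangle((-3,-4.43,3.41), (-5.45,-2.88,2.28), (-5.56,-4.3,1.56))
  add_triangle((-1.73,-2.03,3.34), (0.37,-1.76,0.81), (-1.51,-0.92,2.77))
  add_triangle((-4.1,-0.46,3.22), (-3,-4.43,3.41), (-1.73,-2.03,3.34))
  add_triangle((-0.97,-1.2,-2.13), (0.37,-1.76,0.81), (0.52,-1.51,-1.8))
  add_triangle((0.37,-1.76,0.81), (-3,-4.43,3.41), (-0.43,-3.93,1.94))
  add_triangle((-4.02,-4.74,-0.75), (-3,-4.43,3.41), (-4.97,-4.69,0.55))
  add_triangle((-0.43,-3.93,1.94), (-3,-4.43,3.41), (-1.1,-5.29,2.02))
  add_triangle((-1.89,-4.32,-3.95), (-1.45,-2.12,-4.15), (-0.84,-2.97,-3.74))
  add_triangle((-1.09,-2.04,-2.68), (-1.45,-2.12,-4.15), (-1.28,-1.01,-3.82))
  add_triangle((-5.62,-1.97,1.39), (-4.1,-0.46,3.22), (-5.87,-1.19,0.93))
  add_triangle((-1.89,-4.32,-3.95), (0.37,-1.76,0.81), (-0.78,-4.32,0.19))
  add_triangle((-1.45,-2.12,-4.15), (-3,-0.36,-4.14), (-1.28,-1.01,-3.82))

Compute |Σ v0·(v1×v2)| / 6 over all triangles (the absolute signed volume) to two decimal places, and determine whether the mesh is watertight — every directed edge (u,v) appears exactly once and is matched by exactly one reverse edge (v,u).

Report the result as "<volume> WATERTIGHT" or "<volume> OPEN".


112.51 OPEN

Per-triangle v0·(v1×v2)/6:
  t1: -0.4151
  t2: +0.9711
  t3: +0.0073
  t4: +0.9211
  t5: +7.7143
  t6: +1.1361
  t7: +0.8333
  t8: +0.4847
  t9: +0.3328
  t10: +2.8565
  t11: +5.4355
  t12: -0.6357
  t13: -2.5128
  t14: +0.2292
  t15: +0.3530
  t16: +0.8331
  t17: +4.9115
  t18: +7.2287
  t19: -0.1617
  t20: +9.1277
  t21: +6.3794
  t22: +4.6273
  t23: +1.9919
  t24: -3.4465
  t25: +1.9068
  t26: -1.4569
  t27: +4.7106
  t28: +0.3573
  t29: +0.3247
  t30: +7.5928
  t31: -1.7527
  t32: +0.9875
  t33: +0.2923
  t34: +1.0301
  t35: +5.8853
  t36: +3.5408
  t37: +5.2844
  t38: -0.1995
  t39: -0.3292
  t40: +2.9215
  t41: +4.8057
  t42: +3.5253
  t43: -0.6363
  t44: +0.1184
  t45: -0.8768
  t46: +3.0926
  t47: +2.4960
  t48: +4.6451
  t49: +0.2825
  t50: +4.2199
  t51: -1.0539
  t52: +0.3538
  t53: +3.9958
  t54: +1.3918
  t55: +1.1168
  t56: -0.0746
  t57: +2.2704
  t58: +1.4646
  t59: +1.0780
Σ = +112.5136 → |volume| = 112.51

Directed edges: 177 total; 3 unmatched, e.g. (-4.91,-0.8,-0.88)→(-6.37,-3.03,-1.54) → open.


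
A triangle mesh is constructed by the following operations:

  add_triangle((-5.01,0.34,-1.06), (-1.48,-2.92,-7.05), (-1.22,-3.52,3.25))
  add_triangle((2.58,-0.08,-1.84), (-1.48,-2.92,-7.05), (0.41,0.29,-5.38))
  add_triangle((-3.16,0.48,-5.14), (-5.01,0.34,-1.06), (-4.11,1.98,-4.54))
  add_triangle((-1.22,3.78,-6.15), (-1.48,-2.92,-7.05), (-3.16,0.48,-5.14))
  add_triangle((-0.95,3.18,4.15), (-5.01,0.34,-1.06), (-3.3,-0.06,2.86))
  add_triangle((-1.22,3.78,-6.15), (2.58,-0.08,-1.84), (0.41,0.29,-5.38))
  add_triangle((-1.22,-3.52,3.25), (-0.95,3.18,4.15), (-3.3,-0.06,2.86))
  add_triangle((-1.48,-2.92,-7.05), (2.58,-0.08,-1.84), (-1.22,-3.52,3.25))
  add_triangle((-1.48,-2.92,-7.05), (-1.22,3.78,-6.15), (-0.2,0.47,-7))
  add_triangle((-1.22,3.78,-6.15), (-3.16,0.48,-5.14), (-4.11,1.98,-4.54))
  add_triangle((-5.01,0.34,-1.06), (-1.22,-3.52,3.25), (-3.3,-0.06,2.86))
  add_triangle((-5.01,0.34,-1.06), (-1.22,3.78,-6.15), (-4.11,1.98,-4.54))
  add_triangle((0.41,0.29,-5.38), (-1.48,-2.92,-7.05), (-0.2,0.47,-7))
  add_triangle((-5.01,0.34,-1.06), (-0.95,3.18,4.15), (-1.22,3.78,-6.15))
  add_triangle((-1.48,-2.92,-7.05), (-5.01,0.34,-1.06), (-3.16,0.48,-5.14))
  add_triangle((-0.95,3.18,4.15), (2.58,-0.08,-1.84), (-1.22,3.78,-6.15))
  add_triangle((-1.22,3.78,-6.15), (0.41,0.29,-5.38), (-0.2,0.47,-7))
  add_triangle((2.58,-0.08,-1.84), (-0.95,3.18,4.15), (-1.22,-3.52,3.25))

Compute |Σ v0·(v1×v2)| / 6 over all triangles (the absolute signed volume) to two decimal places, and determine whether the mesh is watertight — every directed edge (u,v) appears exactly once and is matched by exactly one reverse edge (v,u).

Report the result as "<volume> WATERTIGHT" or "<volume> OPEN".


Per-triangle v0·(v1×v2)/6:
  t1: +29.1145
  t2: +7.5434
  t3: +5.5373
  t4: +15.6888
  t5: +10.2882
  t6: +7.2728
  t7: +10.2556
  t8: +15.4355
  t9: +9.1568
  t10: +7.0356
  t11: +9.8725
  t12: +2.9624
  t13: +2.3379
  t14: +28.7598
  t15: +12.7710
  t16: +15.0980
  t17: +2.1276
  t18: +8.5366
Σ = +199.7944 → |volume| = 199.79

Directed edges: 54 total, each appears once with its reverse present → watertight.

199.79 WATERTIGHT


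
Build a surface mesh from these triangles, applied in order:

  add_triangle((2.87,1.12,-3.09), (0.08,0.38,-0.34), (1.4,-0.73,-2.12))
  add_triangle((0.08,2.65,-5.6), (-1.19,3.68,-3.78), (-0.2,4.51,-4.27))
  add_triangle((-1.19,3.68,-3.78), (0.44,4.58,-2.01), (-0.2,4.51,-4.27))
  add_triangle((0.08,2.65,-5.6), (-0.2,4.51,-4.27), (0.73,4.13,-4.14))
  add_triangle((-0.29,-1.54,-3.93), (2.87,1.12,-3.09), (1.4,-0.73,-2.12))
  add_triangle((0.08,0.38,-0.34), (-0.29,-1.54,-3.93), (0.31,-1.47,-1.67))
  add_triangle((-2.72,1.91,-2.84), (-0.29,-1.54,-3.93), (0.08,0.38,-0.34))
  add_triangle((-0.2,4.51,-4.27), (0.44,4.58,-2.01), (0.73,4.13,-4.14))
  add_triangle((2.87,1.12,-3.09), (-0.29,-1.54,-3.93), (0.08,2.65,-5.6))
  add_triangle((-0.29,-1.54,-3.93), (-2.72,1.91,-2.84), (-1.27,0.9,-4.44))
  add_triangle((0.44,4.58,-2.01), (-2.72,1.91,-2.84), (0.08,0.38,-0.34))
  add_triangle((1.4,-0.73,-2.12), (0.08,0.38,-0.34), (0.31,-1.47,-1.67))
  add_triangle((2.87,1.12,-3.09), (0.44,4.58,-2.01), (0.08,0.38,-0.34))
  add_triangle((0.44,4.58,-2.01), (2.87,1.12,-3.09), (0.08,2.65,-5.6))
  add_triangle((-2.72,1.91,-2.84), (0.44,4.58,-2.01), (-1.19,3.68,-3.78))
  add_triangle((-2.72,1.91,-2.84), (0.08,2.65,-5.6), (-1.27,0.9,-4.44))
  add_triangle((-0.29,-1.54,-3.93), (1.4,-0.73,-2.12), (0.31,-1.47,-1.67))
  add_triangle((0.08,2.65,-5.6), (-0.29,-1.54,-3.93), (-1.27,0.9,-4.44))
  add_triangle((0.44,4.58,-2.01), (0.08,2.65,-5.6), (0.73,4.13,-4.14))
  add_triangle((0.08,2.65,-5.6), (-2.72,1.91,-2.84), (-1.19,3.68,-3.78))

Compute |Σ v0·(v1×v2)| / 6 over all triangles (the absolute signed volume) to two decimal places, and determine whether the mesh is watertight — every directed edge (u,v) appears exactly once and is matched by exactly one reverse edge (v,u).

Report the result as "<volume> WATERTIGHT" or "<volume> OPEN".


42.60 WATERTIGHT

Per-triangle v0·(v1×v2)/6:
  t1: -0.2572
  t2: +2.4296
  t3: +1.6525
  t4: +2.0875
  t5: +2.1718
  t6: -0.2018
  t7: -1.0520
  t8: +1.7078
  t9: +9.0772
  t10: +2.4749
  t11: -0.4504
  t12: -0.1849
  t13: -0.2790
  t14: +9.7023
  t15: +2.4398
  t16: +3.7991
  t17: +0.8601
  t18: +3.8431
  t19: -1.4388
  t20: +4.2156
Σ = +42.5971 → |volume| = 42.60

Directed edges: 60 total, each appears once with its reverse present → watertight.


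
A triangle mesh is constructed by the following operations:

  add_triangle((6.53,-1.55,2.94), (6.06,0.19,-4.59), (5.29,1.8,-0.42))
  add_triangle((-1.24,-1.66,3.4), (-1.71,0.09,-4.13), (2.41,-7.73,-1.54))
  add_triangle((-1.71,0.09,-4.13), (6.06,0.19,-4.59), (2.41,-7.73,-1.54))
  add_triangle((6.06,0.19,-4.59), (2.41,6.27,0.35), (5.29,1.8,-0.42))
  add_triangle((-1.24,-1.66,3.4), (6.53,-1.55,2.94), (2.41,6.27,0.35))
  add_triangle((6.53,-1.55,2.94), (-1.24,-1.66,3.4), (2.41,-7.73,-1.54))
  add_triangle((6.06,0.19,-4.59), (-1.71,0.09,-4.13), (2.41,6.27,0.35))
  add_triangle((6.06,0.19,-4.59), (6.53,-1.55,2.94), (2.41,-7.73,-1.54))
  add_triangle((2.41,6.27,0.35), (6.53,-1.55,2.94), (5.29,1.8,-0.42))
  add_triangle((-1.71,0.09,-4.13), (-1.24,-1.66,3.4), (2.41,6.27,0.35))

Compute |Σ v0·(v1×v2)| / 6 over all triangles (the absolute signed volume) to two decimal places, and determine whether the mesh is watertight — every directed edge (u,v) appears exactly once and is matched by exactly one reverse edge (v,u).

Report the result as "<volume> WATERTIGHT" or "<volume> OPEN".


Per-triangle v0·(v1×v2)/6:
  t1: +19.3725
  t2: +17.4762
  t3: +42.7288
  t4: +18.8498
  t5: +27.9117
  t6: +36.4194
  t7: +34.2577
  t8: +61.6643
  t9: +18.4183
  t10: +8.9685
Σ = +286.0672 → |volume| = 286.07

Directed edges: 30 total, each appears once with its reverse present → watertight.

286.07 WATERTIGHT


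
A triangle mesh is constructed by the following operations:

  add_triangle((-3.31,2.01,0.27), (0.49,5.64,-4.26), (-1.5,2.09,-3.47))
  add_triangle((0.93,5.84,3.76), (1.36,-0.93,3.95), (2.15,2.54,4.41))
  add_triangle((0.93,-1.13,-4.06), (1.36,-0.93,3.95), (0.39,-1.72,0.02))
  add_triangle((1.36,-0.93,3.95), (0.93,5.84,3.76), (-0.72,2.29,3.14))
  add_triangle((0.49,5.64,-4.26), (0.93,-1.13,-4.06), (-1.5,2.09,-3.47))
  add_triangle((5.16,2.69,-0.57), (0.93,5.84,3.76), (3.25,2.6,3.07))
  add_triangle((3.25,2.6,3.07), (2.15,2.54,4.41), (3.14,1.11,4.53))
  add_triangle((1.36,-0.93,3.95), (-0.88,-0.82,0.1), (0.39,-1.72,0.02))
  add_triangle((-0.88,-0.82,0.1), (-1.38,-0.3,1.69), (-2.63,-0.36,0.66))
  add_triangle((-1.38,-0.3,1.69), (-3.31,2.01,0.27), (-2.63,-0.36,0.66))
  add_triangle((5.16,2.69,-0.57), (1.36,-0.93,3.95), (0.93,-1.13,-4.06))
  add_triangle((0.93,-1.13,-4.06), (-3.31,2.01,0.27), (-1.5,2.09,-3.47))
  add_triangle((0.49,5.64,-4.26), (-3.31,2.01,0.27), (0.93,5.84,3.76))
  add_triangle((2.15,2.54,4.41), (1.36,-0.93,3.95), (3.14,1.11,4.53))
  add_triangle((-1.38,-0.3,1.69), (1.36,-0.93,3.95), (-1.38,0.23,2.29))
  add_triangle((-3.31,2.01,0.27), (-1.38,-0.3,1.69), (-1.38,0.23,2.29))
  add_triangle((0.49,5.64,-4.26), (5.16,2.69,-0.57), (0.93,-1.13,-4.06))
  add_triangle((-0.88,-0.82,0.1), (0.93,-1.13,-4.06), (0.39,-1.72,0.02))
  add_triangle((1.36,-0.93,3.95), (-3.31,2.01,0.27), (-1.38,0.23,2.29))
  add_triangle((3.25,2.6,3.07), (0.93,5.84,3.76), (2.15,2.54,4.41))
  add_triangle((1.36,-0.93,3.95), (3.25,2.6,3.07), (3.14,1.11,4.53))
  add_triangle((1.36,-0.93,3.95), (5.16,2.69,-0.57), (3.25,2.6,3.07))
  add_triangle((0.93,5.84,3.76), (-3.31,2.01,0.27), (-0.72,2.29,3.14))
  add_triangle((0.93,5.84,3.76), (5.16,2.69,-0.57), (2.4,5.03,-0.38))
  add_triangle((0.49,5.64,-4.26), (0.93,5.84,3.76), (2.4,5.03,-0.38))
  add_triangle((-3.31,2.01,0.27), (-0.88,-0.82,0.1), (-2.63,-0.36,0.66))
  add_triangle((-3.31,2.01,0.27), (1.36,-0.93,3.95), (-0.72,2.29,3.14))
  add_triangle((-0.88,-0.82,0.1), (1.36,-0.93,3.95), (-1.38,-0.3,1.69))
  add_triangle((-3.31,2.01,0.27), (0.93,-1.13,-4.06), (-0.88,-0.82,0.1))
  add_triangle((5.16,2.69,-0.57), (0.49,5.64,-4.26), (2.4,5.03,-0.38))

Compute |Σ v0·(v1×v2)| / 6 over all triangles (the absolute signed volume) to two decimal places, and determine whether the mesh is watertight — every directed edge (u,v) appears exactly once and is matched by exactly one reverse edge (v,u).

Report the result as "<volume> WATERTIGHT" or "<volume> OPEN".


Per-triangle v0·(v1×v2)/6:
  t1: +9.0219
  t2: +3.6553
  t3: +2.1026
  t4: +7.2473
  t5: +9.5947
  t6: +12.7834
  t7: +2.5013
  t8: +1.2335
  t9: +0.4179
  t10: +1.4234
  t11: +11.2721
  t12: +3.7118
  t13: +27.4751
  t14: +2.8177
  t15: +0.8537
  t16: +0.8379
  t17: +24.1659
  t18: +1.2271
  t19: +1.2370
  t20: +5.2872
  t21: -0.3146
  t22: +8.0270
  t23: +6.9663
  t24: +13.0822
  t25: +13.7190
  t26: +0.3024
  t27: +4.3278
  t28: +1.0876
  t29: +2.9856
  t30: +13.1362
Σ = +192.1865 → |volume| = 192.19

Directed edges: 90 total, each appears once with its reverse present → watertight.

192.19 WATERTIGHT


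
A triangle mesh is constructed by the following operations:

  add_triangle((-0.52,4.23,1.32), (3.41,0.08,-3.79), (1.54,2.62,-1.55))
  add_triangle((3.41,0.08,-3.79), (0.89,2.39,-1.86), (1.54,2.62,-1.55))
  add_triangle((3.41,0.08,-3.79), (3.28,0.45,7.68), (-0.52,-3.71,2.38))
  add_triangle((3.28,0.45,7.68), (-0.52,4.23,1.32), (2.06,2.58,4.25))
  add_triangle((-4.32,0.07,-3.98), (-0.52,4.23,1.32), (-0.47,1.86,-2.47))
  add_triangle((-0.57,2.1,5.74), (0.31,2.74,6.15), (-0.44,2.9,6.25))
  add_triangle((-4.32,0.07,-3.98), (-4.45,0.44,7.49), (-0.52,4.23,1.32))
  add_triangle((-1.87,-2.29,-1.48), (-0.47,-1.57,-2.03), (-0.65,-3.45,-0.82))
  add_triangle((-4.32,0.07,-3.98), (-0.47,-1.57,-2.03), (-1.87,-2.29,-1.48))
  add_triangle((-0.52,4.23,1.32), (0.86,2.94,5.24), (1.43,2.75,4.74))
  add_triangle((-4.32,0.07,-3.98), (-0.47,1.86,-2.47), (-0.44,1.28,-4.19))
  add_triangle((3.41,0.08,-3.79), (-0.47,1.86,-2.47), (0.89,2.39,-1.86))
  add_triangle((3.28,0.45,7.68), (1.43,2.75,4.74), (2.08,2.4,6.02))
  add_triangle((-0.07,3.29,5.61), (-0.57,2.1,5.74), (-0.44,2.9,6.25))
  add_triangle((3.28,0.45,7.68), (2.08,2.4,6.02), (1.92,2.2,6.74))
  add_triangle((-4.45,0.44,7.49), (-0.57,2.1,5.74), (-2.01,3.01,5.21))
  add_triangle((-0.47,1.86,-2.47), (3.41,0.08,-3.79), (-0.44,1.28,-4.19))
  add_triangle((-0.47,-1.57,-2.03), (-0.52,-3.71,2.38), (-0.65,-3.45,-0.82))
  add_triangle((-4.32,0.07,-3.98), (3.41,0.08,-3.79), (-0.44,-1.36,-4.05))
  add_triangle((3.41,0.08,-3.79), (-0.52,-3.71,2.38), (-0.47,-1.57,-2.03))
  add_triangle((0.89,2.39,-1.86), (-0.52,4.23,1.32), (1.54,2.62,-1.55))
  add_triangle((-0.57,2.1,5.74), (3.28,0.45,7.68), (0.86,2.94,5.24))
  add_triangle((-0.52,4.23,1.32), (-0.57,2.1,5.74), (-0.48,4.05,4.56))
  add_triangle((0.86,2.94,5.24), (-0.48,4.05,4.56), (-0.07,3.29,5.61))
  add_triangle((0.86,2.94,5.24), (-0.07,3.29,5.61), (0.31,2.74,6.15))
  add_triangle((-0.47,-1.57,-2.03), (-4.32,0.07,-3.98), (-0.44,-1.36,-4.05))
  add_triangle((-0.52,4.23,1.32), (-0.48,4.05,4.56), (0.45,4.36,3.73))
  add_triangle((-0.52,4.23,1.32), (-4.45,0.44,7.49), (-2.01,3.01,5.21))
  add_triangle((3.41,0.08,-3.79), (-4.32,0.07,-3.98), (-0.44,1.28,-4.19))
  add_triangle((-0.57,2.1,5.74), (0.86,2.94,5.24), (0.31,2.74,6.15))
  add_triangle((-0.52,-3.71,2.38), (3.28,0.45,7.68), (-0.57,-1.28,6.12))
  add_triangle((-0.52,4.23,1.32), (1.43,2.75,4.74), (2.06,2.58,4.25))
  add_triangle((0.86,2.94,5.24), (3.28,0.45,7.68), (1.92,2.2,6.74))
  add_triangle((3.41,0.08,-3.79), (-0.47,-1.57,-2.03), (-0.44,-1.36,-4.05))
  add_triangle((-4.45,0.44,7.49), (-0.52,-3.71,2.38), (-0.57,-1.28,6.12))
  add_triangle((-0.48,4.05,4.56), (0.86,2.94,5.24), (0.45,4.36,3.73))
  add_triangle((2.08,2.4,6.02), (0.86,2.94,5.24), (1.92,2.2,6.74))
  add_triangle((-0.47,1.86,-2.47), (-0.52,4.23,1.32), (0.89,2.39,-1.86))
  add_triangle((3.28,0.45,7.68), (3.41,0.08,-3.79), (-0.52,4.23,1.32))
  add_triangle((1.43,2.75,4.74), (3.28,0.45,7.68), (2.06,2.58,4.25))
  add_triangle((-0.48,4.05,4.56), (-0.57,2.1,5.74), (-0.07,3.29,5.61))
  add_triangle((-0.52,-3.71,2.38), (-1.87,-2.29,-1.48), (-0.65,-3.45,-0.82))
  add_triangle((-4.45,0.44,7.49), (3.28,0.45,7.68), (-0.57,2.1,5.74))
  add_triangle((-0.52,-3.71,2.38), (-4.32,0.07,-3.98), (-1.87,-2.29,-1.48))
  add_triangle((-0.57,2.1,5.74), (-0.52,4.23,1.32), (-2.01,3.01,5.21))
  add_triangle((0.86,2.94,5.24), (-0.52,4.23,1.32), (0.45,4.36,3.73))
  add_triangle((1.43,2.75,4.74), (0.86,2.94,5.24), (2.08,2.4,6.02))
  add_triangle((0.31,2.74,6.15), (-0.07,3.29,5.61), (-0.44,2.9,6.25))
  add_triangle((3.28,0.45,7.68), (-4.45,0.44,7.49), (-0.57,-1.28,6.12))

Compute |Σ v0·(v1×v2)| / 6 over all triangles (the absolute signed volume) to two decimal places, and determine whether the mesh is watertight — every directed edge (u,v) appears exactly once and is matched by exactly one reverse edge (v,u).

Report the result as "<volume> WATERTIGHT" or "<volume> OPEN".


Per-triangle v0·(v1×v2)/6:
  t1: +0.7001
  t2: +1.4964
  t3: +24.1836
  t4: -4.5352
  t5: +8.5910
  t6: +0.4556
  t7: +34.7509
  t8: +1.2768
  t9: +2.9438
  t10: +2.0453
  t11: +3.1808
  t12: +3.1031
  t13: -0.0037
  t14: -0.0720
  t15: +1.3773
  t16: +7.1986
  t17: +2.7811
  t18: -0.1562
  t19: +7.1780
  t20: +6.9607
  t21: +1.4449
  t22: +7.0723
  t23: +0.7887
  t24: +1.1377
  t25: +0.7018
  t26: +2.5679
  t27: +2.2614
  t28: +4.7344
  t29: +5.9840
  t30: -0.2539
  t31: +12.4647
  t32: +2.2116
  t33: -0.0468
  t34: +2.0638
  t35: +12.9052
  t36: +2.2210
  t37: +0.8135
  t38: +2.9892
  t39: +27.1483
  t40: +2.5484
  t41: +1.1420
  t42: +2.6017
  t43: +17.2629
  t44: +4.1263
  t45: +4.9399
  t46: -0.9644
  t47: +0.6431
  t48: +0.5701
  t49: +16.0473
Σ = +241.5830 → |volume| = 241.58

Directed edges: 147 total; 3 unmatched, e.g. (-4.32,0.07,-3.98)→(-4.45,0.44,7.49) → open.

241.58 OPEN


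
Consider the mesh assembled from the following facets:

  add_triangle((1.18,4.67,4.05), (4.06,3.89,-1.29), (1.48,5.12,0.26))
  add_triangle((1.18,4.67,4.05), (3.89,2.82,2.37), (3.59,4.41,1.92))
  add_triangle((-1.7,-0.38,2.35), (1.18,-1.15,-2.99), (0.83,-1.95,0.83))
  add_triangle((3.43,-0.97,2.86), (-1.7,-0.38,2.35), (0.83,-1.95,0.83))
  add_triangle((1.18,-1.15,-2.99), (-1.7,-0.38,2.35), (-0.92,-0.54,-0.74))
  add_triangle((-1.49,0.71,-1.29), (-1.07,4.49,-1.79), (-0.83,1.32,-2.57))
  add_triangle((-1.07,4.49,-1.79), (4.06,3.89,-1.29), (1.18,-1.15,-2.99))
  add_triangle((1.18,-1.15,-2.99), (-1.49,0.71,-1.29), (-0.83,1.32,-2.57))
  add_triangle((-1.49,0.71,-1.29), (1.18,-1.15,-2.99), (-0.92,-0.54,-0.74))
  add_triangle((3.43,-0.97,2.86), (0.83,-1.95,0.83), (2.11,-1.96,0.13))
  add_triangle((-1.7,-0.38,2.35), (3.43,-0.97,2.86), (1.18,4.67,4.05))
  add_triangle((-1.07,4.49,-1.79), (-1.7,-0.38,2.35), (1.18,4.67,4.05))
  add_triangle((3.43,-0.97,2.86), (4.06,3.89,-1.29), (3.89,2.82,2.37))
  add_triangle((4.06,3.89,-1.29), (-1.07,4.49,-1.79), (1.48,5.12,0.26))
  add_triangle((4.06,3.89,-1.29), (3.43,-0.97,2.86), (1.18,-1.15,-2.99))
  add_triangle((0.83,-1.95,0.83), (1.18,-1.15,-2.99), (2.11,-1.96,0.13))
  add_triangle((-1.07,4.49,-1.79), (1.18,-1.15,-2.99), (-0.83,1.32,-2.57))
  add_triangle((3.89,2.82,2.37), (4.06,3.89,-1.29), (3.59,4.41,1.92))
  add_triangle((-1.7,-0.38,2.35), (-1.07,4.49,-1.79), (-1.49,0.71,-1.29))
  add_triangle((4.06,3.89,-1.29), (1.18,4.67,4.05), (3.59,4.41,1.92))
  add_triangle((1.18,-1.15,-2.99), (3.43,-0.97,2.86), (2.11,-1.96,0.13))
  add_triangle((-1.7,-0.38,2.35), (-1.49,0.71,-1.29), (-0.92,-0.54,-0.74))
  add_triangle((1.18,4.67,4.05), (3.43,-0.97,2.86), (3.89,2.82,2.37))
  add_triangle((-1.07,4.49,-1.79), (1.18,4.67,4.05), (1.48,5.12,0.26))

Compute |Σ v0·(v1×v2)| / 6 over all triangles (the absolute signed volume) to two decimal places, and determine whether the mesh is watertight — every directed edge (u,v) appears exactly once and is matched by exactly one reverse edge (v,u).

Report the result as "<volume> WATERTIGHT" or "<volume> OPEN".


128.81 WATERTIGHT

Per-triangle v0·(v1×v2)/6:
  t1: +9.3355
  t2: +4.5644
  t3: +1.6142
  t4: +3.6264
  t5: +0.6771
  t6: +1.6317
  t7: +13.0463
  t8: +1.1912
  t9: +0.9829
  t10: +1.7052
  t11: +12.2854
  t12: +11.6937
  t13: +7.9613
  t14: +8.0608
  t15: +13.6272
  t16: +1.2846
  t17: +2.7157
  t18: +4.2463
  t19: +3.5222
  t20: +4.4250
  t21: +2.3367
  t22: +0.9119
  t23: +9.3698
  t24: +7.9969
Σ = +128.8125 → |volume| = 128.81

Directed edges: 72 total, each appears once with its reverse present → watertight.


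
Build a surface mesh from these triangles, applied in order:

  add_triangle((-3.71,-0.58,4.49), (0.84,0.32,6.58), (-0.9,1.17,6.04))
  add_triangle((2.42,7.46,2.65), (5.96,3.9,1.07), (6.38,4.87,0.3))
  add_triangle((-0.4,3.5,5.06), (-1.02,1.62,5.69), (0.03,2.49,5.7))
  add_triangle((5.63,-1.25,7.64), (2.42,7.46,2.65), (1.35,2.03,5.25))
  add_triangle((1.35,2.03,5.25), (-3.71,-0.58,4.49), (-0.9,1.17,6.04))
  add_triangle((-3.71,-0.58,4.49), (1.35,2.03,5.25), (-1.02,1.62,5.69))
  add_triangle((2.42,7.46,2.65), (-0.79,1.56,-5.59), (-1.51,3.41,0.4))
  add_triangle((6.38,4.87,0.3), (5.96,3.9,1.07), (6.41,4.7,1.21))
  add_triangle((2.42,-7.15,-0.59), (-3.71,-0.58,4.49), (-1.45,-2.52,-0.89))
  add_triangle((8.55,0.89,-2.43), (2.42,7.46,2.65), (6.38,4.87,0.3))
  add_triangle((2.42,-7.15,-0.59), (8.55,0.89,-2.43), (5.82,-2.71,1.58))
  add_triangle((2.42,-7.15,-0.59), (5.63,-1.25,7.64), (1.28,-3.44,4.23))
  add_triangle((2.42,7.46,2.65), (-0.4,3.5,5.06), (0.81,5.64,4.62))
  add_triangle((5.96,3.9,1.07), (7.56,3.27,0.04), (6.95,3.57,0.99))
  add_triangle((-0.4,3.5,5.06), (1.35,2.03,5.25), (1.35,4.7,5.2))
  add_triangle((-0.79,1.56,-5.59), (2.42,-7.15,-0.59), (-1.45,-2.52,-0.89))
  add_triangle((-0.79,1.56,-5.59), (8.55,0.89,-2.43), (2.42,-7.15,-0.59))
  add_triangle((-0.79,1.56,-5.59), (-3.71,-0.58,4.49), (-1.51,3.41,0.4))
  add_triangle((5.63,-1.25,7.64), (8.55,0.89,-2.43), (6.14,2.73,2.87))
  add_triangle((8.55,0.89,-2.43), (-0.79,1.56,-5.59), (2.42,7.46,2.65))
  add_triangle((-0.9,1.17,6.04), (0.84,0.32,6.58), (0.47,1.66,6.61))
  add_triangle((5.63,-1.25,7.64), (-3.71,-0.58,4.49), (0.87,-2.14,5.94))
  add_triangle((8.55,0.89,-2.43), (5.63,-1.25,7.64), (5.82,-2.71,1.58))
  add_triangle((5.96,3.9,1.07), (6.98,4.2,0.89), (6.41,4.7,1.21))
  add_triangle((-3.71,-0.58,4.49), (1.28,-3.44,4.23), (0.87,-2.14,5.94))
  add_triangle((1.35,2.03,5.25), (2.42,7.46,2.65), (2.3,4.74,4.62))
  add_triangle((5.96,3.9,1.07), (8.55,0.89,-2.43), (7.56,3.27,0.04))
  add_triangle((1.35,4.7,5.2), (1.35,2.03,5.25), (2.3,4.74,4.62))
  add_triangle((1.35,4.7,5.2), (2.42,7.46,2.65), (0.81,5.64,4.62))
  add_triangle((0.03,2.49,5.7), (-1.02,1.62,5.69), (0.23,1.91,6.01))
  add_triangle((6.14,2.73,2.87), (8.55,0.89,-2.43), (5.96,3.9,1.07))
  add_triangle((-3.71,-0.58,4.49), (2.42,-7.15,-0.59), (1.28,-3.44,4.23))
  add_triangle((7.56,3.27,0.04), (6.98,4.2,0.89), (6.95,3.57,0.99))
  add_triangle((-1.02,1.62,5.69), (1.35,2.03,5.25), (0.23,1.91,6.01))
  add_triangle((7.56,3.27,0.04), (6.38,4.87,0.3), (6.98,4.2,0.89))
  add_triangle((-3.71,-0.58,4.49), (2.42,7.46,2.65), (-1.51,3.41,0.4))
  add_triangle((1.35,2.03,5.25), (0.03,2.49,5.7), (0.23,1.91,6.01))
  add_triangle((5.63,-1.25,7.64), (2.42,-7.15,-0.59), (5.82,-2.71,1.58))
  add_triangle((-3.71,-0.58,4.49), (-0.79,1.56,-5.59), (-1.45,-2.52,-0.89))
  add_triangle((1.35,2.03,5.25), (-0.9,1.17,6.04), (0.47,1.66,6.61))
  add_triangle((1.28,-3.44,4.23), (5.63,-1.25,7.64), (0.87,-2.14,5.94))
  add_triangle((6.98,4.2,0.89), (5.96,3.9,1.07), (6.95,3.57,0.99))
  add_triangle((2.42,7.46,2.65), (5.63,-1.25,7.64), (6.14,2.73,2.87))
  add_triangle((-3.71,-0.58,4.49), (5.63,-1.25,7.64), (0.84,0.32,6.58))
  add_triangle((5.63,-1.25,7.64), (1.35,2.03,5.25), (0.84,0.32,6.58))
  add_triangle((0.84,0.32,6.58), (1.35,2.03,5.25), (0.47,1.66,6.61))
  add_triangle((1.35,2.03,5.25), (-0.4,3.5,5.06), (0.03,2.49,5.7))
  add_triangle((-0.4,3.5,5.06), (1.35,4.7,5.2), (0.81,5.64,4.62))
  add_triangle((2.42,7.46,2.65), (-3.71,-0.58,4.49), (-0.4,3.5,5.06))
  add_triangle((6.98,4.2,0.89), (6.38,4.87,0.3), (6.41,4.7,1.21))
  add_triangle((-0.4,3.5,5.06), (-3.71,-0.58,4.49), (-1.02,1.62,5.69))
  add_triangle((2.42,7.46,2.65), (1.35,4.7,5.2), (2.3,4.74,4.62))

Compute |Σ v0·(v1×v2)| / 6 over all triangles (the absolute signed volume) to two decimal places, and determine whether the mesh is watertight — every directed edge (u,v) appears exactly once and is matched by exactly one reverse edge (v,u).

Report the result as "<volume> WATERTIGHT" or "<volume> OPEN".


598.49 OPEN

Per-triangle v0·(v1×v2)/6:
  t1: +5.5791
  t2: +6.4647
  t3: +1.6371
  t4: +27.0353
  t5: -0.0108
  t6: +2.5630
  t7: +18.6783
  t8: -0.4654
  t9: +15.6283
  t10: +1.7018
  t11: +33.6504
  t12: +26.9406
  t13: +0.1565
  t14: -0.8501
  t15: +4.0204
  t16: +15.4810
  t17: +61.1011
  t18: +13.2721
  t19: +39.6054
  t20: +67.5351
  t21: +2.0938
  t22: +11.1304
  t23: +35.1984
  t24: +0.1607
  t25: +7.6065
  t26: -1.7684
  t27: -0.4488
  t28: +2.5835
  t29: +3.9073
  t30: +0.8767
  t31: +13.3332
  t32: +21.6377
  t33: +0.8122
  t34: -0.2315
  t35: +1.8723
  t36: +18.8279
  t37: +0.8491
  t38: +34.0478
  t39: +12.0358
  t40: +0.6689
  t41: +9.5393
  t42: +0.2586
  t43: +38.5532
  t44: +11.6921
  t45: +10.2680
  t46: +1.7254
  t47: +1.5133
  t48: +2.5369
  t49: +7.7480
  t50: +0.9746
  t51: +4.7800
  t52: +3.9840
Σ = +598.4909 → |volume| = 598.49

Directed edges: 156 total; 6 unmatched, e.g. (2.42,7.46,2.65)→(5.96,3.9,1.07) → open.


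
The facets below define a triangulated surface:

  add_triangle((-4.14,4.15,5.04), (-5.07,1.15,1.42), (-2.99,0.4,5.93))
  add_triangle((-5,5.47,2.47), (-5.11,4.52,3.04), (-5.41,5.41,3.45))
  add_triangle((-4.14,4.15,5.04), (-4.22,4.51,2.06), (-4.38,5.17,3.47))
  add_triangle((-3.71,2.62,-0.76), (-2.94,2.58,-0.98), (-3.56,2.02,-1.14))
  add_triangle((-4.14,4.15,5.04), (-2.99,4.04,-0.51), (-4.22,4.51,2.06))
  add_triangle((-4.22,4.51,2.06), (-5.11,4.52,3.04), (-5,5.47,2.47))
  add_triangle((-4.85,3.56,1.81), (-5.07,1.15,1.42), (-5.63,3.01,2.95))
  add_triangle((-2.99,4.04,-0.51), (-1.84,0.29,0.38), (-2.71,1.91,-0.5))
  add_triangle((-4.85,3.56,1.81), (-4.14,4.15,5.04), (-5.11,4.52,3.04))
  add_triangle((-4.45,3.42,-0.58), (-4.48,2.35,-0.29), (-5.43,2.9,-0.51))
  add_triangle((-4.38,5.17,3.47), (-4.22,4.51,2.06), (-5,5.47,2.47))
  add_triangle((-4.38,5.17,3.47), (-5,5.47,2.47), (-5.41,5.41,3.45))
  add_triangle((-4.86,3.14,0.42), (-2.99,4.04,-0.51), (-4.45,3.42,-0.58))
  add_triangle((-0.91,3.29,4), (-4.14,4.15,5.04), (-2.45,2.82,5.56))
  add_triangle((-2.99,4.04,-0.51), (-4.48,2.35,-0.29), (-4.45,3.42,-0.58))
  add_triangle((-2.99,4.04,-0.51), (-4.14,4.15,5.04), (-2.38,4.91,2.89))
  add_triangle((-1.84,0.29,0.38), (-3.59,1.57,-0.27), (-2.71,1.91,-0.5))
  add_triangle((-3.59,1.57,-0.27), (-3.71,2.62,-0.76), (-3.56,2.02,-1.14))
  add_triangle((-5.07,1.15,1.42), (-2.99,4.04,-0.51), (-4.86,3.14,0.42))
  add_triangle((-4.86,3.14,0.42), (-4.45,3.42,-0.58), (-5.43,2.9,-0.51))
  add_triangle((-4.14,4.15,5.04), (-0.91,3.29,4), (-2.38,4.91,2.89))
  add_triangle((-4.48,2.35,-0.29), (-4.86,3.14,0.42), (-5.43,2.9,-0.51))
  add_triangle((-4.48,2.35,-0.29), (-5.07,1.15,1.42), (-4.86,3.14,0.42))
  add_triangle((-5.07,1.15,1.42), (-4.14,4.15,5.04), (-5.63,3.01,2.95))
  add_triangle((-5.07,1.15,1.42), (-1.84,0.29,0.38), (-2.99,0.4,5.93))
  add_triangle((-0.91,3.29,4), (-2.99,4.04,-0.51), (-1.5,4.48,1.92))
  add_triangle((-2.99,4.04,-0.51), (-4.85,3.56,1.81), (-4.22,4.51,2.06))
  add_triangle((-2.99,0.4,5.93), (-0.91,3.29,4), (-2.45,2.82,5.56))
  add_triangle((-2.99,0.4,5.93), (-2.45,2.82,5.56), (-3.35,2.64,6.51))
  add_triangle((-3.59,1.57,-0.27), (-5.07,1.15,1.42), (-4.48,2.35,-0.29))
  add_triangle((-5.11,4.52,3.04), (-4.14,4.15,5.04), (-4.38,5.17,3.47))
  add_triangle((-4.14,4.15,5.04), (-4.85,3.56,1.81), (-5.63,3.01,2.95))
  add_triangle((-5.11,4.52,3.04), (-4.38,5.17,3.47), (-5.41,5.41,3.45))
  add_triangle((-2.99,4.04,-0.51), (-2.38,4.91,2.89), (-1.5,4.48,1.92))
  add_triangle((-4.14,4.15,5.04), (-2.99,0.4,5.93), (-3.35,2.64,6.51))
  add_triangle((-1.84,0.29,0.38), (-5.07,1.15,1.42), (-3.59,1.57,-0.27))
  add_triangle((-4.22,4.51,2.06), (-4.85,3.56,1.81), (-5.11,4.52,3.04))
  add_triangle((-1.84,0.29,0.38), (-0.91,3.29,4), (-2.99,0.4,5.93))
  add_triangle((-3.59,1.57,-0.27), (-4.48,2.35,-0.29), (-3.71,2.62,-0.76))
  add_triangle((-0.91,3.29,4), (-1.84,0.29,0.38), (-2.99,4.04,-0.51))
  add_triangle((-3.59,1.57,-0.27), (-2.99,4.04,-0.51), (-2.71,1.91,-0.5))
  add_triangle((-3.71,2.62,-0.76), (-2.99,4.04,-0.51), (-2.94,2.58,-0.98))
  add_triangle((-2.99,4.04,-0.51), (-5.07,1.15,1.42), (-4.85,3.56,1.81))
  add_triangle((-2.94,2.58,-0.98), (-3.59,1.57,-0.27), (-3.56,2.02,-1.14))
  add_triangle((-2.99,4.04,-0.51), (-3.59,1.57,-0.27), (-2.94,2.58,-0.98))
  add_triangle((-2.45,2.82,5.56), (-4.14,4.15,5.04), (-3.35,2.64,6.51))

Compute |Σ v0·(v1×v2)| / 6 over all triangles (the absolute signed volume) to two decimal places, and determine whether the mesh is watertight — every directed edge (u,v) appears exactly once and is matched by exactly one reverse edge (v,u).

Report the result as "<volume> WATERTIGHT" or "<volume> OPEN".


52.45 OPEN

Per-triangle v0·(v1×v2)/6:
  t1: +14.7296
  t2: +0.4749
  t3: -1.2955
  t4: +0.2433
  t5: +1.4130
  t6: +0.0679
  t7: +2.1929
  t8: -0.6470
  t9: +1.1553
  t10: -0.1172
  t11: -0.1083
  t12: +0.7987
  t13: +1.3080
  t14: +3.5021
  t15: -0.2822
  t16: +7.2229
  t17: -0.1336
  t18: +0.3873
  t19: +0.3536
  t20: +0.9075
  t21: +5.0495
  t22: +0.0982
  t23: +1.5990
  t24: +1.9567
  t25: +0.5799
  t26: -2.8458
  t27: +2.5799
  t28: +1.6197
  t29: +0.9320
  t30: +0.4511
  t31: +2.4846
  t32: +3.9338
  t33: +0.2043
  t34: +2.1924
  t35: +3.2232
  t36: +0.2237
  t37: +0.9919
  t38: -5.2096
  t39: +0.1405
  t40: -5.2600
  t41: +0.3606
  t42: +0.4824
  t43: +4.0837
  t44: -0.4652
  t45: -1.0199
  t46: +1.8879
Σ = +52.4477 → |volume| = 52.45

Directed edges: 138 total; 6 unmatched, e.g. (-2.99,4.04,-0.51)→(-4.48,2.35,-0.29) → open.


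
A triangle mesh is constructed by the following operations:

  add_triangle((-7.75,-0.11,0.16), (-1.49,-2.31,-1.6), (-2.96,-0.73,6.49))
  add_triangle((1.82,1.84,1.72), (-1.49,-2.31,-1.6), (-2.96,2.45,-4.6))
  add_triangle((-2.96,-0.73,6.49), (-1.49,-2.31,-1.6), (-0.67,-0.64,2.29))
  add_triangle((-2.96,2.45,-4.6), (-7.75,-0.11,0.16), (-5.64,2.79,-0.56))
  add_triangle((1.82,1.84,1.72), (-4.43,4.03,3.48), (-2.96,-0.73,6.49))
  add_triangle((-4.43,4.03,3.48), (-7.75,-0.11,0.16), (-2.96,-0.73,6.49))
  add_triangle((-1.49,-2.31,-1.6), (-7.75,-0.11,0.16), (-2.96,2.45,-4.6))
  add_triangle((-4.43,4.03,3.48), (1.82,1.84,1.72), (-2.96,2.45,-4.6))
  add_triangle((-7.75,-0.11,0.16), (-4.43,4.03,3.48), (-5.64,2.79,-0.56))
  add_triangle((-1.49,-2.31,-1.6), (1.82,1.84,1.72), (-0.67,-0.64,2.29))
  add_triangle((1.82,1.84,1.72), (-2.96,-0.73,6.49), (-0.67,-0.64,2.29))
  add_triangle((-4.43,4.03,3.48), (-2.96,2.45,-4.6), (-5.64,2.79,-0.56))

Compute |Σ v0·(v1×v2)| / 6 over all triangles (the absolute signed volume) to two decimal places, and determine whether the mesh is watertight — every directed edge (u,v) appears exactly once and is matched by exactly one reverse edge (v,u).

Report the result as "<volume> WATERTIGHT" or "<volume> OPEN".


Per-triangle v0·(v1×v2)/6:
  t1: +20.4558
  t2: +0.7562
  t3: +1.9267
  t4: +15.1021
  t5: +18.7088
  t6: +36.9984
  t7: +19.0294
  t8: +17.3093
  t9: +16.1379
  t10: +0.7104
  t11: +1.9009
  t12: +11.0742
Σ = +160.1101 → |volume| = 160.11

Directed edges: 36 total, each appears once with its reverse present → watertight.

160.11 WATERTIGHT


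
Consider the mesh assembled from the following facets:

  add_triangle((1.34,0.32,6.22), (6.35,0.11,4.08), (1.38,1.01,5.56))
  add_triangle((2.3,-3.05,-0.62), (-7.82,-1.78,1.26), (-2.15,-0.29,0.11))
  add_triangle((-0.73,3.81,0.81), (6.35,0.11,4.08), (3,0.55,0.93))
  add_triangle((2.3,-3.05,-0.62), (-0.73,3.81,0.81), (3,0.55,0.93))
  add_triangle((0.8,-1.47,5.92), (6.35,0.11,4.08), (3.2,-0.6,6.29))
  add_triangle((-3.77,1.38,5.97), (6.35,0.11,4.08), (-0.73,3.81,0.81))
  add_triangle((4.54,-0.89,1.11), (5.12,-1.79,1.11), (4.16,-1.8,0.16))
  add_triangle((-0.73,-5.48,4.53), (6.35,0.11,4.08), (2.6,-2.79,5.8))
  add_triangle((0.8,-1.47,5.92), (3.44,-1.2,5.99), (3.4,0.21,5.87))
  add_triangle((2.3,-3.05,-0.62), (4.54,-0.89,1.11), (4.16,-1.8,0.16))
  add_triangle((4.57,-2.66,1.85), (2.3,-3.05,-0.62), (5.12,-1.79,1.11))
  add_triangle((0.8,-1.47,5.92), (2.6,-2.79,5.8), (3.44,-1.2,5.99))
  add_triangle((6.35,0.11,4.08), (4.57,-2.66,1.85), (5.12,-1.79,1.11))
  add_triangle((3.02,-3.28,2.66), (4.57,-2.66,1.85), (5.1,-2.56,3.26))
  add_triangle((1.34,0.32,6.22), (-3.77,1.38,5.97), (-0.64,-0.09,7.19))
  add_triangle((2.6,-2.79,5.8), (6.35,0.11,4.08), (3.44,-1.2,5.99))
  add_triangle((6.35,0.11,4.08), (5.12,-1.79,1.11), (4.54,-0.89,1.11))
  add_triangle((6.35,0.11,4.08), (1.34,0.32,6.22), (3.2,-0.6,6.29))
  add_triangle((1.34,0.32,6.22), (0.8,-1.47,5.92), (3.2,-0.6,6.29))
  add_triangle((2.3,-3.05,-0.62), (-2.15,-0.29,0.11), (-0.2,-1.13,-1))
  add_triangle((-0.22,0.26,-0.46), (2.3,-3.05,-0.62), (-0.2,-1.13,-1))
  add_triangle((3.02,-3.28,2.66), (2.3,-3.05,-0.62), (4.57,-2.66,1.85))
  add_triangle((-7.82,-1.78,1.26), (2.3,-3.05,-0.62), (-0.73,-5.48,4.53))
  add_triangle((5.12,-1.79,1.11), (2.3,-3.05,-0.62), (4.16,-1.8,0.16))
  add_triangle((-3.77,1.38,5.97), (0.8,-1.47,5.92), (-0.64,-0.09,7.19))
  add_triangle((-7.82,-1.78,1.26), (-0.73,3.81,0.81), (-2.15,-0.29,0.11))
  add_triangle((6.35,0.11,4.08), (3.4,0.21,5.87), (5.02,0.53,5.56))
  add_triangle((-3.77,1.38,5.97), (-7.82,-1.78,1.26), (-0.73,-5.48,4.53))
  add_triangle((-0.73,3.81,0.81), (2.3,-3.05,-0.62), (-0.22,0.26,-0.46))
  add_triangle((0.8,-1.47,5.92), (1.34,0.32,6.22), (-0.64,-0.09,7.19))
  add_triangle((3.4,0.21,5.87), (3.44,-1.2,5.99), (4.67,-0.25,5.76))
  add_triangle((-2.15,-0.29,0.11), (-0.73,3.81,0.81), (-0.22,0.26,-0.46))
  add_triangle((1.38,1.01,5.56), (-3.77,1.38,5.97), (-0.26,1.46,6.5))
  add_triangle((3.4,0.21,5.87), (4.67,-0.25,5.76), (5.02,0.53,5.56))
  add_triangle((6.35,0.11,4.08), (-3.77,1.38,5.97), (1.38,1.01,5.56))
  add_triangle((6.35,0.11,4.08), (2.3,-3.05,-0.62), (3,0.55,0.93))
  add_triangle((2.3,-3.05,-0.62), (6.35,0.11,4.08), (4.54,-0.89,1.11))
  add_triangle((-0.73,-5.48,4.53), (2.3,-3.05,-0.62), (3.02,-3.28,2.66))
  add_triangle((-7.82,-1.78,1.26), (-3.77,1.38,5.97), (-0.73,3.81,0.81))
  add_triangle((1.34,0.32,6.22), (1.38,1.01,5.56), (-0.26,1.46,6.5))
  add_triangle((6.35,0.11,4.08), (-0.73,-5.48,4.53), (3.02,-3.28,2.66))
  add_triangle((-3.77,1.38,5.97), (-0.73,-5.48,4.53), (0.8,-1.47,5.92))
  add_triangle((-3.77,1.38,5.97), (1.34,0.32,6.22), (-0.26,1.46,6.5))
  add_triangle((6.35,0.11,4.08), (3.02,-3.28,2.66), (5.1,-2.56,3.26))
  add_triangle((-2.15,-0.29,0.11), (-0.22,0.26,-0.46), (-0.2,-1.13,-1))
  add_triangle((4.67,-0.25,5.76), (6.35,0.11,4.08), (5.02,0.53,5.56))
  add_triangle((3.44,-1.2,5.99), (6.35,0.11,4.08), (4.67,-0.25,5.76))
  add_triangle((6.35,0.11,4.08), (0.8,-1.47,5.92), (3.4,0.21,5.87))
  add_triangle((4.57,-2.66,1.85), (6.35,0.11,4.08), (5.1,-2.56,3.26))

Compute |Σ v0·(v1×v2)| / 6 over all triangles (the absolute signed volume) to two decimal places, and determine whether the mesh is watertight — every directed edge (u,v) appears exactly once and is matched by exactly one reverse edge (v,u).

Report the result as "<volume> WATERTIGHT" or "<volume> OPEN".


260.43 OPEN

Per-triangle v0·(v1×v2)/6:
  t1: +4.1249
  t2: +1.1659
  t3: +4.7099
  t4: +0.8297
  t5: +2.8991
  t6: +31.9957
  t7: +0.4043
  t8: +8.8950
  t9: +3.5890
  t10: -0.8049
  t11: +2.6608
  t12: +4.0183
  t13: +4.1589
  t14: +1.8332
  t15: +4.8452
  t16: +5.8359
  t17: +1.3584
  t18: +5.0473
  t19: +3.8491
  t20: +1.0179
  t21: +0.2649
  t22: +3.6719
  t23: +22.2780
  t24: +1.0919
  t25: +3.1041
  t26: +1.4051
  t27: -1.3547
  t28: +50.0105
  t29: +0.5583
  t30: +3.8003
  t31: +1.8586
  t32: +0.7402
  t33: -0.8460
  t34: +1.2349
  t35: -1.6100
  t36: +4.3678
  t37: -3.7586
  t38: +9.7910
  t39: +25.7705
  t40: +1.4587
  t41: +13.4664
  t42: +23.4573
  t43: +4.0532
  t44: +2.0763
  t45: +0.2911
  t46: +2.1114
  t47: +2.3548
  t48: -6.6522
  t49: +2.9959
Σ = +260.4256 → |volume| = 260.43

Directed edges: 147 total; 3 unmatched, e.g. (2.6,-2.79,5.8)→(-0.73,-5.48,4.53) → open.
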